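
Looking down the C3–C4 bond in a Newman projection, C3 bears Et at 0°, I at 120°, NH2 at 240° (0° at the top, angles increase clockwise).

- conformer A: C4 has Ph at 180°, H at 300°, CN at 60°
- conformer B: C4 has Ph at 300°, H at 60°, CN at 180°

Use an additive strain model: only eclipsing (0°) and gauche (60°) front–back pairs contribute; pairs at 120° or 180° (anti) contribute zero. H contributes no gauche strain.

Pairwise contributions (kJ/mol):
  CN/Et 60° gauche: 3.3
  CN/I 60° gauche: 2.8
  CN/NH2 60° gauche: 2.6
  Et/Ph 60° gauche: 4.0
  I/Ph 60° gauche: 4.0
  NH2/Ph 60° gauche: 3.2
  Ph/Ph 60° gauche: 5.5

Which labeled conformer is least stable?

A (staggered): Et–CN gauche, I–Ph gauche, I–CN gauche, NH2–Ph gauche; 3.3 + 4.0 + 2.8 + 3.2 = 13.3 kJ/mol.
B (staggered): Et–Ph gauche, I–CN gauche, NH2–Ph gauche, NH2–CN gauche; 4.0 + 2.8 + 3.2 + 2.6 = 12.6 kJ/mol.
A has the highest total (13.3 kJ/mol).

A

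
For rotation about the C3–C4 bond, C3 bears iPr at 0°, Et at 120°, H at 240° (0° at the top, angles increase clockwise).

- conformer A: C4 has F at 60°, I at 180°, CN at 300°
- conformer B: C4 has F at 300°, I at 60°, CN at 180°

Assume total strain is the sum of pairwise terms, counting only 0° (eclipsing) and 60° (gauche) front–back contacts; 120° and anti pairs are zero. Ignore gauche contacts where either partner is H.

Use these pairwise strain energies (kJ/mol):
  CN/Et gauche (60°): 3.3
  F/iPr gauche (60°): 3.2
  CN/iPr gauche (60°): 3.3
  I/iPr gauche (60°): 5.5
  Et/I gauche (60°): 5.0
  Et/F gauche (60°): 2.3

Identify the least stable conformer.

A (staggered): iPr(0°)/F(60°) gauche 3.2; iPr(0°)/CN(300°) gauche 3.3; Et(120°)/F(60°) gauche 2.3; Et(120°)/I(180°) gauche 5.0 → 13.8 kJ/mol.
B (staggered): iPr(0°)/F(300°) gauche 3.2; iPr(0°)/I(60°) gauche 5.5; Et(120°)/I(60°) gauche 5.0; Et(120°)/CN(180°) gauche 3.3 → 17.0 kJ/mol.
B has the highest total (17.0 kJ/mol).

B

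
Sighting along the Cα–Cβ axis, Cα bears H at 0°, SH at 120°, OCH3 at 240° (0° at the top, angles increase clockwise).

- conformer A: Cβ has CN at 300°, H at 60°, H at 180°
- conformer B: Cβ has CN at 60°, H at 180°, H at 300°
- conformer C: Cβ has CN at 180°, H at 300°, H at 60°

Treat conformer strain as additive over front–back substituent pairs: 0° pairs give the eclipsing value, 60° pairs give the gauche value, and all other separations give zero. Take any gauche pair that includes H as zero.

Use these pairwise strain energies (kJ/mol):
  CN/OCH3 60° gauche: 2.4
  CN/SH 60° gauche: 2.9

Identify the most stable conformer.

A

A (staggered): OCH3(240°)/CN(300°) gauche 2.4 → 2.4 kJ/mol.
B (staggered): SH(120°)/CN(60°) gauche 2.9 → 2.9 kJ/mol.
C (staggered): SH(120°)/CN(180°) gauche 2.9; OCH3(240°)/CN(180°) gauche 2.4 → 5.3 kJ/mol.
A has the lowest total (2.4 kJ/mol).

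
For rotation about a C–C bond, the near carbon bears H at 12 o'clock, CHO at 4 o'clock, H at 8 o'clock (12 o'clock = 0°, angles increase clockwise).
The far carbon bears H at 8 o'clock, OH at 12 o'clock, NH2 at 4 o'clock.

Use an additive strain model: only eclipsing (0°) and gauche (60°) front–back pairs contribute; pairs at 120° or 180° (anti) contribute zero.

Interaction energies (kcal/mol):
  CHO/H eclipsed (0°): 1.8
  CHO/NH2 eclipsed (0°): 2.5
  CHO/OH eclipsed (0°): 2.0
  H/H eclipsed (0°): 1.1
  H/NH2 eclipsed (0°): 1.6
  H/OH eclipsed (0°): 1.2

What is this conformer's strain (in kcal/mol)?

4.8 kcal/mol

This conformer is eclipsed. H at 0° is eclipsed with OH at 0° (1.2); CHO at 120° is eclipsed with NH2 at 120° (2.5); H at 240° is eclipsed with H at 240° (1.1). Total 4.8 kcal/mol.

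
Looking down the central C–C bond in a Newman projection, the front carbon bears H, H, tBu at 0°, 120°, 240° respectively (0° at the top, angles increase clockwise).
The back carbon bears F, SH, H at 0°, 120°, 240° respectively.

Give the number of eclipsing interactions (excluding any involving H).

Every eclipsing pair involves H, so the count is 0.

0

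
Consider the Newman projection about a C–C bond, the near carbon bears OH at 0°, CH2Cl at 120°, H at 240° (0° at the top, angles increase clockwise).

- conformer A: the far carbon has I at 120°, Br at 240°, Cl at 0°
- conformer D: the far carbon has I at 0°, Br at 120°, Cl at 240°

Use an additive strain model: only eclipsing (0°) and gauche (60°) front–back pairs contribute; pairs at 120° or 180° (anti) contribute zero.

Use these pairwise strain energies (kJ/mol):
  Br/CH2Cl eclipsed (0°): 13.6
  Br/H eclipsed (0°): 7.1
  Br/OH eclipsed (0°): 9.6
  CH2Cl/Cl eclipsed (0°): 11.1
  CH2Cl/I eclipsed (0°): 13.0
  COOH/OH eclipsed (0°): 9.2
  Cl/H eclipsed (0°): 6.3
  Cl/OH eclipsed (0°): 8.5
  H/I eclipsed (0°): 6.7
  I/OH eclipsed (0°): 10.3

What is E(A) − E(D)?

A is eclipsed. OH at 0° is eclipsed with Cl at 0° (8.5); CH2Cl at 120° is eclipsed with I at 120° (13.0); H at 240° is eclipsed with Br at 240° (7.1). Total 28.6 kJ/mol.
D is eclipsed. OH at 0° is eclipsed with I at 0° (10.3); CH2Cl at 120° is eclipsed with Br at 120° (13.6); H at 240° is eclipsed with Cl at 240° (6.3). Total 30.2 kJ/mol.
E(A) − E(D) = 28.6 − 30.2 = -1.6 kJ/mol.

-1.6 kJ/mol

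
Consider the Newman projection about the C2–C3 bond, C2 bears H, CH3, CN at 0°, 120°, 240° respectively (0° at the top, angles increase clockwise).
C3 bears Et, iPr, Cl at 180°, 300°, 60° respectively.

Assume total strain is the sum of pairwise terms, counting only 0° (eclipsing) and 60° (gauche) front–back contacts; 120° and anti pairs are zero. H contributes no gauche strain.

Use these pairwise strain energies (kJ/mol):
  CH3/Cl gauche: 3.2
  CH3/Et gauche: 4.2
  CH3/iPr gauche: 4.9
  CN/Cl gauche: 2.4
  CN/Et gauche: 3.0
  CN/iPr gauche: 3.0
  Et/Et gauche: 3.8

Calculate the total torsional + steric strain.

13.4 kJ/mol

This conformer (staggered): CH3(120°)/Et(180°) gauche 4.2; CH3(120°)/Cl(60°) gauche 3.2; CN(240°)/Et(180°) gauche 3.0; CN(240°)/iPr(300°) gauche 3.0 → 13.4 kJ/mol.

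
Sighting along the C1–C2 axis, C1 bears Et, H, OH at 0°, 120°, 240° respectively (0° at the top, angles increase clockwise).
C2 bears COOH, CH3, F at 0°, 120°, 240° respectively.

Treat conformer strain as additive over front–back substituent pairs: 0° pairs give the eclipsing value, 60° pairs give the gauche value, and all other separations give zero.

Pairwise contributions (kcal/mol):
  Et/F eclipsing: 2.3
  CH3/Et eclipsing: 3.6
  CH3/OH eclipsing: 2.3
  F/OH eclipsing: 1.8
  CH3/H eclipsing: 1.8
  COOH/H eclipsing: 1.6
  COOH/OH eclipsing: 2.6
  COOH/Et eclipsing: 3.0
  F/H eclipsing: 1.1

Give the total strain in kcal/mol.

This conformer (eclipsed): Et(0°)/COOH(0°) eclipsed 3.0; H(120°)/CH3(120°) eclipsed 1.8; OH(240°)/F(240°) eclipsed 1.8 → 6.6 kcal/mol.

6.6 kcal/mol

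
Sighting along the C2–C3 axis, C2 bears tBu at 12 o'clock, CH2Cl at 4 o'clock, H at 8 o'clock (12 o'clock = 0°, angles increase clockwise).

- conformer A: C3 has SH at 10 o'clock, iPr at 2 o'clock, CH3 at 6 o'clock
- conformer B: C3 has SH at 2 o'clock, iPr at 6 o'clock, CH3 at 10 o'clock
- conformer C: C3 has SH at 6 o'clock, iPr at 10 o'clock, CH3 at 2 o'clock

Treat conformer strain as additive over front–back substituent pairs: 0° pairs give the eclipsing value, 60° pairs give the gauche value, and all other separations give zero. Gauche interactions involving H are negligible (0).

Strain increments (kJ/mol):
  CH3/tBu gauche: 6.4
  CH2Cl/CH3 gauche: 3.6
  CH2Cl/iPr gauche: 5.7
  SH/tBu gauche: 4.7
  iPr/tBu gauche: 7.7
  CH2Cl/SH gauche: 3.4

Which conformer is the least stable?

A (staggered): tBu(0°)/SH(300°) gauche 4.7; tBu(0°)/iPr(60°) gauche 7.7; CH2Cl(120°)/iPr(60°) gauche 5.7; CH2Cl(120°)/CH3(180°) gauche 3.6 → 21.7 kJ/mol.
B (staggered): tBu(0°)/SH(60°) gauche 4.7; tBu(0°)/CH3(300°) gauche 6.4; CH2Cl(120°)/SH(60°) gauche 3.4; CH2Cl(120°)/iPr(180°) gauche 5.7 → 20.2 kJ/mol.
C (staggered): tBu(0°)/iPr(300°) gauche 7.7; tBu(0°)/CH3(60°) gauche 6.4; CH2Cl(120°)/SH(180°) gauche 3.4; CH2Cl(120°)/CH3(60°) gauche 3.6 → 21.1 kJ/mol.
A has the highest total (21.7 kJ/mol).

A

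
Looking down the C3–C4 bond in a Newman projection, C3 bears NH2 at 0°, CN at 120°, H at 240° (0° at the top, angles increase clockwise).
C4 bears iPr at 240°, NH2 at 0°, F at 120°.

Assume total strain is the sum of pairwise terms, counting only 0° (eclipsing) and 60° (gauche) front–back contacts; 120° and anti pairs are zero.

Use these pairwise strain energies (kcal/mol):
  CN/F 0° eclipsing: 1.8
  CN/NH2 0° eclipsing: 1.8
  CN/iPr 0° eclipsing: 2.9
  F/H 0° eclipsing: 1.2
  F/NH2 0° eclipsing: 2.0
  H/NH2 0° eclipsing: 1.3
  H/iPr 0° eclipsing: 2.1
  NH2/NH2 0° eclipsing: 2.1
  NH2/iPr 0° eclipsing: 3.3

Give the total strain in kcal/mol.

6.0 kcal/mol

This conformer (eclipsed): NH2–NH2 eclipsed, CN–F eclipsed, H–iPr eclipsed; 2.1 + 1.8 + 2.1 = 6.0 kcal/mol.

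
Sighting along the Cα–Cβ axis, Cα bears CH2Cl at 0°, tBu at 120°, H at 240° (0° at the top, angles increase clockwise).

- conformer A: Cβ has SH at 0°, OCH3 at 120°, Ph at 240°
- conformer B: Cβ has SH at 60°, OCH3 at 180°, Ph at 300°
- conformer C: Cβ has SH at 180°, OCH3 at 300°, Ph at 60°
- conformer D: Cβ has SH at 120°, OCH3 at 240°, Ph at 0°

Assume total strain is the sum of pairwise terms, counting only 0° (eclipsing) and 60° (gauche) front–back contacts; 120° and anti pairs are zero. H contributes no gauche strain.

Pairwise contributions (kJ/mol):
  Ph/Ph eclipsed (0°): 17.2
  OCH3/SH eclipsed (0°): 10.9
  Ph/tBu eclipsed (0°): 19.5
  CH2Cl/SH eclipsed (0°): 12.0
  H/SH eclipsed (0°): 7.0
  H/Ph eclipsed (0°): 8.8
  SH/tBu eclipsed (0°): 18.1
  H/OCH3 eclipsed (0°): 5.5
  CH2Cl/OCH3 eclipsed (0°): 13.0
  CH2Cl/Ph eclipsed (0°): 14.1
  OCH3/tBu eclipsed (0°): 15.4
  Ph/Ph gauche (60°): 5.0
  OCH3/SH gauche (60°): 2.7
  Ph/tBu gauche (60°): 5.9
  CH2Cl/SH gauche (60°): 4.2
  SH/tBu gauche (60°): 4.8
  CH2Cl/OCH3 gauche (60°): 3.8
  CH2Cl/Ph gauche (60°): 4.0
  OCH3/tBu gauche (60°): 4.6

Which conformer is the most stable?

A is eclipsed. CH2Cl at 0° is eclipsed with SH at 0° (12.0); tBu at 120° is eclipsed with OCH3 at 120° (15.4); H at 240° is eclipsed with Ph at 240° (8.8). Total 36.2 kJ/mol.
B is staggered. CH2Cl at 0° is gauche with SH at 60° (4.2); CH2Cl at 0° is gauche with Ph at 300° (4.0); tBu at 120° is gauche with SH at 60° (4.8); tBu at 120° is gauche with OCH3 at 180° (4.6). Total 17.6 kJ/mol.
C is staggered. CH2Cl at 0° is gauche with OCH3 at 300° (3.8); CH2Cl at 0° is gauche with Ph at 60° (4.0); tBu at 120° is gauche with SH at 180° (4.8); tBu at 120° is gauche with Ph at 60° (5.9). Total 18.5 kJ/mol.
D is eclipsed. CH2Cl at 0° is eclipsed with Ph at 0° (14.1); tBu at 120° is eclipsed with SH at 120° (18.1); H at 240° is eclipsed with OCH3 at 240° (5.5). Total 37.7 kJ/mol.
B has the lowest total (17.6 kJ/mol).

B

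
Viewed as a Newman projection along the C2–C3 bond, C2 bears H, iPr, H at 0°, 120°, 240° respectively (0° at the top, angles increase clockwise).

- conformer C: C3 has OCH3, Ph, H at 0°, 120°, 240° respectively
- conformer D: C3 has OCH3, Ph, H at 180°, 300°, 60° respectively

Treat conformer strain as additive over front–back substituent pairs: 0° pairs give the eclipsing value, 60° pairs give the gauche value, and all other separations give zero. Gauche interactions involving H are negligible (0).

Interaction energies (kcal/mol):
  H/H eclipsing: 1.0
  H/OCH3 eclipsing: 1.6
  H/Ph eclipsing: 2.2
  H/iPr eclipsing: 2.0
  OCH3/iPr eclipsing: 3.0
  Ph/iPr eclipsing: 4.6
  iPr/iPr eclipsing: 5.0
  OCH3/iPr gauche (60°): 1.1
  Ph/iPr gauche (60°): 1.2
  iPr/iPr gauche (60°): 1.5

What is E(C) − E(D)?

C (eclipsed): H(0°)/OCH3(0°) eclipsed 1.6; iPr(120°)/Ph(120°) eclipsed 4.6; H(240°)/H(240°) eclipsed 1.0 → 7.2 kcal/mol.
D (staggered): iPr(120°)/OCH3(180°) gauche 1.1 → 1.1 kcal/mol.
E(C) − E(D) = 7.2 − 1.1 = +6.1 kcal/mol.

+6.1 kcal/mol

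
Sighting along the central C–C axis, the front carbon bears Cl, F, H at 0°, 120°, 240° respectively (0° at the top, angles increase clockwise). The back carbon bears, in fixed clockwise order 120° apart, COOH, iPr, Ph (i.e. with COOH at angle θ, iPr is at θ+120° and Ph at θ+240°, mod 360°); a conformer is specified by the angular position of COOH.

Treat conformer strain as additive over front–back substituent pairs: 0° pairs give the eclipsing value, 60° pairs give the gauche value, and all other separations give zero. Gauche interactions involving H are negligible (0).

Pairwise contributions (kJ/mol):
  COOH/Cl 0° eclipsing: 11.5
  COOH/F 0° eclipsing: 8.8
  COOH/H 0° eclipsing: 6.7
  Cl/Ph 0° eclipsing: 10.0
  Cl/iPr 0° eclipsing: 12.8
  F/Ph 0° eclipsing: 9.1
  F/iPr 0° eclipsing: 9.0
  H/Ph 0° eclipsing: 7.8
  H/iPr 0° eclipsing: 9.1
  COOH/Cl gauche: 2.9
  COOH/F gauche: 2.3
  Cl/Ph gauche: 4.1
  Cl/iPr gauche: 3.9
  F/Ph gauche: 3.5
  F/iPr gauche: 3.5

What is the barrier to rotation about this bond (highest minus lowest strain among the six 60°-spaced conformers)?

15.8 kJ/mol

COOH at 0° (eclipsed): Cl(0°)/COOH(0°) eclipsed 11.5; F(120°)/iPr(120°) eclipsed 9.0; H(240°)/Ph(240°) eclipsed 7.8 → 28.3 kJ/mol.
COOH at 60° (staggered): Cl(0°)/COOH(60°) gauche 2.9; Cl(0°)/Ph(300°) gauche 4.1; F(120°)/COOH(60°) gauche 2.3; F(120°)/iPr(180°) gauche 3.5 → 12.8 kJ/mol.
COOH at 120° (eclipsed): Cl(0°)/Ph(0°) eclipsed 10.0; F(120°)/COOH(120°) eclipsed 8.8; H(240°)/iPr(240°) eclipsed 9.1 → 27.9 kJ/mol.
COOH at 180° (staggered): Cl(0°)/iPr(300°) gauche 3.9; Cl(0°)/Ph(60°) gauche 4.1; F(120°)/COOH(180°) gauche 2.3; F(120°)/Ph(60°) gauche 3.5 → 13.8 kJ/mol.
COOH at 240° (eclipsed): Cl(0°)/iPr(0°) eclipsed 12.8; F(120°)/Ph(120°) eclipsed 9.1; H(240°)/COOH(240°) eclipsed 6.7 → 28.6 kJ/mol.
COOH at 300° (staggered): Cl(0°)/COOH(300°) gauche 2.9; Cl(0°)/iPr(60°) gauche 3.9; F(120°)/iPr(60°) gauche 3.5; F(120°)/Ph(180°) gauche 3.5 → 13.8 kJ/mol.
Max at 240° (28.6 kJ/mol), min at 60° (12.8 kJ/mol); barrier = 15.8 kJ/mol.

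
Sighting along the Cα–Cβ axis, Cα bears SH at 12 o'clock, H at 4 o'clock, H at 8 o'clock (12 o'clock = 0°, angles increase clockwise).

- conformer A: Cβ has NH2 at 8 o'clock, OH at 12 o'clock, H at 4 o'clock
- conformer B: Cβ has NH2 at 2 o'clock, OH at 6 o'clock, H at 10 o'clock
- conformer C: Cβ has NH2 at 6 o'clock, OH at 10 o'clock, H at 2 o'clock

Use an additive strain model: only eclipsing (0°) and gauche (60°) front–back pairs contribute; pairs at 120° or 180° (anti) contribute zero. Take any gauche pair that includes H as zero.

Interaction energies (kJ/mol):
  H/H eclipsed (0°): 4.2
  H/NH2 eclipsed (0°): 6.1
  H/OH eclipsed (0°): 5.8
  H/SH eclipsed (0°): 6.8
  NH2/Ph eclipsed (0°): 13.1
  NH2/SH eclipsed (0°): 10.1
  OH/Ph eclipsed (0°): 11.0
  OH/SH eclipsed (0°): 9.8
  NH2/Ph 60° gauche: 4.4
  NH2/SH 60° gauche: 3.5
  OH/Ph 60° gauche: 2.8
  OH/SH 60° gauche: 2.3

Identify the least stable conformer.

A (eclipsed): SH–OH eclipsed, H–H eclipsed, H–NH2 eclipsed; 9.8 + 4.2 + 6.1 = 20.1 kJ/mol.
B (staggered): SH–NH2 gauche; 3.5 = 3.5 kJ/mol.
C (staggered): SH–OH gauche; 2.3 = 2.3 kJ/mol.
A has the highest total (20.1 kJ/mol).

A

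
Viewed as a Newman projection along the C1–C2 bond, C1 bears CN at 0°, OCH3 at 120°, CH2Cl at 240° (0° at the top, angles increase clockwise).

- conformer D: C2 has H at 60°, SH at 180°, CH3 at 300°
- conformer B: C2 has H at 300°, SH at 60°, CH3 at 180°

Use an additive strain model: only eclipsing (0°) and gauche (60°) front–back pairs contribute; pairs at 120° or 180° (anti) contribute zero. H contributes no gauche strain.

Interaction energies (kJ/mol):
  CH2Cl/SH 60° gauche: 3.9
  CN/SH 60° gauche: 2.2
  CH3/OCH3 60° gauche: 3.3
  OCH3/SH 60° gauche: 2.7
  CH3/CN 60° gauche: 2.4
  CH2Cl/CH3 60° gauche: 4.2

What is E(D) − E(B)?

+0.8 kJ/mol

D (staggered): CN(0°)/CH3(300°) gauche 2.4; OCH3(120°)/SH(180°) gauche 2.7; CH2Cl(240°)/SH(180°) gauche 3.9; CH2Cl(240°)/CH3(300°) gauche 4.2 → 13.2 kJ/mol.
B (staggered): CN(0°)/SH(60°) gauche 2.2; OCH3(120°)/SH(60°) gauche 2.7; OCH3(120°)/CH3(180°) gauche 3.3; CH2Cl(240°)/CH3(180°) gauche 4.2 → 12.4 kJ/mol.
E(D) − E(B) = 13.2 − 12.4 = +0.8 kJ/mol.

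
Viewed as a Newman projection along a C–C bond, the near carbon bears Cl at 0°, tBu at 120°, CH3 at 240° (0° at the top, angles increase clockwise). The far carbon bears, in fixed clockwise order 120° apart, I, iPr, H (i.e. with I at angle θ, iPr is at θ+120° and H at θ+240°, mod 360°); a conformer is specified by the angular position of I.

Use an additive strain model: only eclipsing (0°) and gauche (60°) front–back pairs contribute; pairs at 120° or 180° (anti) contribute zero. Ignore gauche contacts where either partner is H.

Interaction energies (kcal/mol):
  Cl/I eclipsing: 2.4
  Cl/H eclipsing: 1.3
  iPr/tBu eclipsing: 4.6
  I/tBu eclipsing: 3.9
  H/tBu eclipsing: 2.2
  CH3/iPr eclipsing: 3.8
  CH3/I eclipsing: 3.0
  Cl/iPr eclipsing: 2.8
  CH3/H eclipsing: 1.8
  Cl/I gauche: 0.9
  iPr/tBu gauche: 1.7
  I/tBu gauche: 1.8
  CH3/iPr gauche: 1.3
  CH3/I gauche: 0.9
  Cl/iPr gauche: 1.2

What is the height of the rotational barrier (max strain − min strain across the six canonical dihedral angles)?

I at 0° is eclipsed. Cl at 0° is eclipsed with I at 0° (2.4); tBu at 120° is eclipsed with iPr at 120° (4.6); CH3 at 240° is eclipsed with H at 240° (1.8). Total 8.8 kcal/mol.
I at 60° is staggered. Cl at 0° is gauche with I at 60° (0.9); tBu at 120° is gauche with I at 60° (1.8); tBu at 120° is gauche with iPr at 180° (1.7); CH3 at 240° is gauche with iPr at 180° (1.3). Total 5.7 kcal/mol.
I at 120° is eclipsed. Cl at 0° is eclipsed with H at 0° (1.3); tBu at 120° is eclipsed with I at 120° (3.9); CH3 at 240° is eclipsed with iPr at 240° (3.8). Total 9.0 kcal/mol.
I at 180° is staggered. Cl at 0° is gauche with iPr at 300° (1.2); tBu at 120° is gauche with I at 180° (1.8); CH3 at 240° is gauche with I at 180° (0.9); CH3 at 240° is gauche with iPr at 300° (1.3). Total 5.2 kcal/mol.
I at 240° is eclipsed. Cl at 0° is eclipsed with iPr at 0° (2.8); tBu at 120° is eclipsed with H at 120° (2.2); CH3 at 240° is eclipsed with I at 240° (3.0). Total 8.0 kcal/mol.
I at 300° is staggered. Cl at 0° is gauche with I at 300° (0.9); Cl at 0° is gauche with iPr at 60° (1.2); tBu at 120° is gauche with iPr at 60° (1.7); CH3 at 240° is gauche with I at 300° (0.9). Total 4.7 kcal/mol.
Max at 120° (9.0 kcal/mol), min at 300° (4.7 kcal/mol); barrier = 4.3 kcal/mol.

4.3 kcal/mol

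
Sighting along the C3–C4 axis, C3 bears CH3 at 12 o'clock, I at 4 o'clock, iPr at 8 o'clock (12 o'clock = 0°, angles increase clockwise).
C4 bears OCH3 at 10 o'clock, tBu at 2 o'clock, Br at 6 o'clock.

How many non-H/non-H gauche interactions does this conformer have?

6

Non-H gauche pairs: CH3(0°)/OCH3(300°); CH3(0°)/tBu(60°); I(120°)/tBu(60°); I(120°)/Br(180°); iPr(240°)/OCH3(300°); iPr(240°)/Br(180°) — 6 interactions.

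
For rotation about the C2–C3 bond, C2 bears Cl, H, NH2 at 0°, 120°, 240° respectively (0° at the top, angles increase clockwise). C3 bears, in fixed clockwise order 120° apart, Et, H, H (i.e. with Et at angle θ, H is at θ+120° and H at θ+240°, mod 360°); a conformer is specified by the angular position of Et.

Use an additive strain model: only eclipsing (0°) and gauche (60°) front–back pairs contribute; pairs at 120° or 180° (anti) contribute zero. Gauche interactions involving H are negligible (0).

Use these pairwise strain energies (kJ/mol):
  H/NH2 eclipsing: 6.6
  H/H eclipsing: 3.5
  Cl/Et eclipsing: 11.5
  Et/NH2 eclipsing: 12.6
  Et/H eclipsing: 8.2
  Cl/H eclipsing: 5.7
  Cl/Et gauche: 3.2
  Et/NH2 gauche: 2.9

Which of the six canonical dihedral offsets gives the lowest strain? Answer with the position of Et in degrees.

180°

Et at 0° (eclipsed): Cl(0°)/Et(0°) eclipsed 11.5; H(120°)/H(120°) eclipsed 3.5; NH2(240°)/H(240°) eclipsed 6.6 → 21.6 kJ/mol.
Et at 60° (staggered): Cl(0°)/Et(60°) gauche 3.2 → 3.2 kJ/mol.
Et at 120° (eclipsed): Cl(0°)/H(0°) eclipsed 5.7; H(120°)/Et(120°) eclipsed 8.2; NH2(240°)/H(240°) eclipsed 6.6 → 20.5 kJ/mol.
Et at 180° (staggered): NH2(240°)/Et(180°) gauche 2.9 → 2.9 kJ/mol.
Et at 240° (eclipsed): Cl(0°)/H(0°) eclipsed 5.7; H(120°)/H(120°) eclipsed 3.5; NH2(240°)/Et(240°) eclipsed 12.6 → 21.8 kJ/mol.
Et at 300° (staggered): Cl(0°)/Et(300°) gauche 3.2; NH2(240°)/Et(300°) gauche 2.9 → 6.1 kJ/mol.
The minimum (2.9 kJ/mol) occurs with Et at 180°.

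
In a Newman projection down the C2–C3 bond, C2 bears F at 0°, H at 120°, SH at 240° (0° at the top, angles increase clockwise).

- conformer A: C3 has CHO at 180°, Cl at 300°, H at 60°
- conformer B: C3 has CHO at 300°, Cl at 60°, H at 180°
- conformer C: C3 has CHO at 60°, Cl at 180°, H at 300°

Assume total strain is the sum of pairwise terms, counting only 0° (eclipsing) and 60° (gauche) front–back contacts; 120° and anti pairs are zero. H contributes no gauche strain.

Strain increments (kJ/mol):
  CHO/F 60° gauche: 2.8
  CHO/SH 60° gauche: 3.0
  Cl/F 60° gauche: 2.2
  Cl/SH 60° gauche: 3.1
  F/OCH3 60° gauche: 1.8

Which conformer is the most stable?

C

A (staggered): F–Cl gauche, SH–CHO gauche, SH–Cl gauche; 2.2 + 3.0 + 3.1 = 8.3 kJ/mol.
B (staggered): F–CHO gauche, F–Cl gauche, SH–CHO gauche; 2.8 + 2.2 + 3.0 = 8.0 kJ/mol.
C (staggered): F–CHO gauche, SH–Cl gauche; 2.8 + 3.1 = 5.9 kJ/mol.
C has the lowest total (5.9 kJ/mol).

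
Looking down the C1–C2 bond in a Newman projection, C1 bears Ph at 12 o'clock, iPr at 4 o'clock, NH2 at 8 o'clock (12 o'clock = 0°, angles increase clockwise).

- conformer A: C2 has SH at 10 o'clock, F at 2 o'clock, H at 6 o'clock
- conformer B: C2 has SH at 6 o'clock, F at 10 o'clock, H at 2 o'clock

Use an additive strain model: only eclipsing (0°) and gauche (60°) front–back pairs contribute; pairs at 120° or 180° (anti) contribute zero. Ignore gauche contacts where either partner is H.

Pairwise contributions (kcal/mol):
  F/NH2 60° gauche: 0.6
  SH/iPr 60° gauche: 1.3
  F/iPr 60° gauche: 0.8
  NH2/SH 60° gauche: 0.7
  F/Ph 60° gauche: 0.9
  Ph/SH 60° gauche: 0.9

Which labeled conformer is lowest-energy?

A (staggered): Ph–SH gauche, Ph–F gauche, iPr–F gauche, NH2–SH gauche; 0.9 + 0.9 + 0.8 + 0.7 = 3.3 kcal/mol.
B (staggered): Ph–F gauche, iPr–SH gauche, NH2–SH gauche, NH2–F gauche; 0.9 + 1.3 + 0.7 + 0.6 = 3.5 kcal/mol.
A has the lowest total (3.3 kcal/mol).

A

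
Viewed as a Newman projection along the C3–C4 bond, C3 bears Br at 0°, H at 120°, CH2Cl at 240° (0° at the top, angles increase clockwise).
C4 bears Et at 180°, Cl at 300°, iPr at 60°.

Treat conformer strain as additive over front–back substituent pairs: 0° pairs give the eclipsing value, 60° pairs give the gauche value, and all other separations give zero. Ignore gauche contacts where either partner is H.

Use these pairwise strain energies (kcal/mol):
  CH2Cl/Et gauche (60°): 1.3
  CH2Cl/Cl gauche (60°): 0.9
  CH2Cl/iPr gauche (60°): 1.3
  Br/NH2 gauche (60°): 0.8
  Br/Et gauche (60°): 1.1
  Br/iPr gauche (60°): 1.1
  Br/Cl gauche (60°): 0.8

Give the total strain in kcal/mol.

This conformer (staggered): Br(0°)/Cl(300°) gauche 0.8; Br(0°)/iPr(60°) gauche 1.1; CH2Cl(240°)/Et(180°) gauche 1.3; CH2Cl(240°)/Cl(300°) gauche 0.9 → 4.1 kcal/mol.

4.1 kcal/mol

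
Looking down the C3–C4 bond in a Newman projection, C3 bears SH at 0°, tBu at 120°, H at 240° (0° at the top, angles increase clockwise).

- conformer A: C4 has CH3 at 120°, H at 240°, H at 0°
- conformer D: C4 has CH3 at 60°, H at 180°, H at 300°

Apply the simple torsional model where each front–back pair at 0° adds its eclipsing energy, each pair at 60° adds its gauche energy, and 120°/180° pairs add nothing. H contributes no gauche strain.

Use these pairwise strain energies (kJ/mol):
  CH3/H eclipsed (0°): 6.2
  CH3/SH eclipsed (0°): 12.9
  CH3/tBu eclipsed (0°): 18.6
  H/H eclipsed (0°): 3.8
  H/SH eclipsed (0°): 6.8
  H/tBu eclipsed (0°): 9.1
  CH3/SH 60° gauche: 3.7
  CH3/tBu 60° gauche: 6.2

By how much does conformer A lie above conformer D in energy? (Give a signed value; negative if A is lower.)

+19.3 kJ/mol

A (eclipsed): SH(0°)/H(0°) eclipsed 6.8; tBu(120°)/CH3(120°) eclipsed 18.6; H(240°)/H(240°) eclipsed 3.8 → 29.2 kJ/mol.
D (staggered): SH(0°)/CH3(60°) gauche 3.7; tBu(120°)/CH3(60°) gauche 6.2 → 9.9 kJ/mol.
E(A) − E(D) = 29.2 − 9.9 = +19.3 kJ/mol.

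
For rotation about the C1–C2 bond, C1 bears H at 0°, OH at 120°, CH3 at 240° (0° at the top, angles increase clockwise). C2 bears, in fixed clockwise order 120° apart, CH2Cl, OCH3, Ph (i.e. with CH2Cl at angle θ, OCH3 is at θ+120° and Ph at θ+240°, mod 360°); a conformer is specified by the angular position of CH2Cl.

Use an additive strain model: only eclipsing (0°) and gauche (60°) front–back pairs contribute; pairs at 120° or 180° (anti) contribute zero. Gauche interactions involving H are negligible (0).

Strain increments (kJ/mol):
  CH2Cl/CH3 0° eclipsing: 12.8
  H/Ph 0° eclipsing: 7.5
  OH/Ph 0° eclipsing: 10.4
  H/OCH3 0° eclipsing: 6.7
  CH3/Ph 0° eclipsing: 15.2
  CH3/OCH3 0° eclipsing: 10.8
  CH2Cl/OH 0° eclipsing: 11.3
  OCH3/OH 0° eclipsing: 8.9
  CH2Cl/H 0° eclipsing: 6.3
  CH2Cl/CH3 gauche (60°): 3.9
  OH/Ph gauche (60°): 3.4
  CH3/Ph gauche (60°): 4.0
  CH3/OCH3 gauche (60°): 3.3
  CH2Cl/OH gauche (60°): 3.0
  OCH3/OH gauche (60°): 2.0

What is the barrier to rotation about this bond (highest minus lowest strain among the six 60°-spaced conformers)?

18.1 kJ/mol

CH2Cl at 0° (eclipsed): H(0°)/CH2Cl(0°) eclipsed 6.3; OH(120°)/OCH3(120°) eclipsed 8.9; CH3(240°)/Ph(240°) eclipsed 15.2 → 30.4 kJ/mol.
CH2Cl at 60° (staggered): OH(120°)/CH2Cl(60°) gauche 3.0; OH(120°)/OCH3(180°) gauche 2.0; CH3(240°)/OCH3(180°) gauche 3.3; CH3(240°)/Ph(300°) gauche 4.0 → 12.3 kJ/mol.
CH2Cl at 120° (eclipsed): H(0°)/Ph(0°) eclipsed 7.5; OH(120°)/CH2Cl(120°) eclipsed 11.3; CH3(240°)/OCH3(240°) eclipsed 10.8 → 29.6 kJ/mol.
CH2Cl at 180° (staggered): OH(120°)/CH2Cl(180°) gauche 3.0; OH(120°)/Ph(60°) gauche 3.4; CH3(240°)/CH2Cl(180°) gauche 3.9; CH3(240°)/OCH3(300°) gauche 3.3 → 13.6 kJ/mol.
CH2Cl at 240° (eclipsed): H(0°)/OCH3(0°) eclipsed 6.7; OH(120°)/Ph(120°) eclipsed 10.4; CH3(240°)/CH2Cl(240°) eclipsed 12.8 → 29.9 kJ/mol.
CH2Cl at 300° (staggered): OH(120°)/OCH3(60°) gauche 2.0; OH(120°)/Ph(180°) gauche 3.4; CH3(240°)/CH2Cl(300°) gauche 3.9; CH3(240°)/Ph(180°) gauche 4.0 → 13.3 kJ/mol.
Max at 0° (30.4 kJ/mol), min at 60° (12.3 kJ/mol); barrier = 18.1 kJ/mol.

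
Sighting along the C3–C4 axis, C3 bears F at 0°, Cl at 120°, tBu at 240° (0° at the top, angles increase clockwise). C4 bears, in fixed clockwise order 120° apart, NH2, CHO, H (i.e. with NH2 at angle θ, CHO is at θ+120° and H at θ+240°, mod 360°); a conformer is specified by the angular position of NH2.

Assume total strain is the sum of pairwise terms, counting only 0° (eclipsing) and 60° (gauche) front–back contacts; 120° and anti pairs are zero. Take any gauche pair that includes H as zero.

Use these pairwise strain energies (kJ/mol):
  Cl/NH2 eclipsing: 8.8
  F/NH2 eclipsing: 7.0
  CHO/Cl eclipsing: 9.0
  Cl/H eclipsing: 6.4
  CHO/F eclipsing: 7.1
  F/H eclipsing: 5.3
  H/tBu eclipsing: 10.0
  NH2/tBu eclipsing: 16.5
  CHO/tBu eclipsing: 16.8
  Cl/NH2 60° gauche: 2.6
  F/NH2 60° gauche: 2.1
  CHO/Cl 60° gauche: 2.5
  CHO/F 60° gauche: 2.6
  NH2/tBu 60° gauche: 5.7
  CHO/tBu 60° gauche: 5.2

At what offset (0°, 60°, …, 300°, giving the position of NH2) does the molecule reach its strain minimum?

NH2 at 0° is eclipsed. F at 0° is eclipsed with NH2 at 0° (7.0); Cl at 120° is eclipsed with CHO at 120° (9.0); tBu at 240° is eclipsed with H at 240° (10.0). Total 26.0 kJ/mol.
NH2 at 60° is staggered. F at 0° is gauche with NH2 at 60° (2.1); Cl at 120° is gauche with NH2 at 60° (2.6); Cl at 120° is gauche with CHO at 180° (2.5); tBu at 240° is gauche with CHO at 180° (5.2). Total 12.4 kJ/mol.
NH2 at 120° is eclipsed. F at 0° is eclipsed with H at 0° (5.3); Cl at 120° is eclipsed with NH2 at 120° (8.8); tBu at 240° is eclipsed with CHO at 240° (16.8). Total 30.9 kJ/mol.
NH2 at 180° is staggered. F at 0° is gauche with CHO at 300° (2.6); Cl at 120° is gauche with NH2 at 180° (2.6); tBu at 240° is gauche with NH2 at 180° (5.7); tBu at 240° is gauche with CHO at 300° (5.2). Total 16.1 kJ/mol.
NH2 at 240° is eclipsed. F at 0° is eclipsed with CHO at 0° (7.1); Cl at 120° is eclipsed with H at 120° (6.4); tBu at 240° is eclipsed with NH2 at 240° (16.5). Total 30.0 kJ/mol.
NH2 at 300° is staggered. F at 0° is gauche with NH2 at 300° (2.1); F at 0° is gauche with CHO at 60° (2.6); Cl at 120° is gauche with CHO at 60° (2.5); tBu at 240° is gauche with NH2 at 300° (5.7). Total 12.9 kJ/mol.
The minimum (12.4 kJ/mol) occurs with NH2 at 60°.

60°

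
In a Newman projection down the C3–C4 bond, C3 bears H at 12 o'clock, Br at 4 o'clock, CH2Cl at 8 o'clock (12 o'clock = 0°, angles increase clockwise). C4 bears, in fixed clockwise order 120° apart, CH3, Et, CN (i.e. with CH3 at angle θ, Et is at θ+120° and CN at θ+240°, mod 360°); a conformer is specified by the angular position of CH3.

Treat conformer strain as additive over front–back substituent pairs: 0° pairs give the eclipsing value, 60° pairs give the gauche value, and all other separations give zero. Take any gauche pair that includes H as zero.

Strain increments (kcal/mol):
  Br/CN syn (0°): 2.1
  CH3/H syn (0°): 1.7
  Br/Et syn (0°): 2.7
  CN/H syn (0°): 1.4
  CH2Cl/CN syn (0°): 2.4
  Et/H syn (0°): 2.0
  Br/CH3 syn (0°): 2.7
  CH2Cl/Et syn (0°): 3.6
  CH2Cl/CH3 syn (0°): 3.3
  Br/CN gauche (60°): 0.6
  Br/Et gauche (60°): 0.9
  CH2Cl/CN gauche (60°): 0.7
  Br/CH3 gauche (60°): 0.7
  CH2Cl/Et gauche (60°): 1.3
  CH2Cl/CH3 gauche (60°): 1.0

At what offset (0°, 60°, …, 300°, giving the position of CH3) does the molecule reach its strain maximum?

CH3 at 0° (eclipsed): H–CH3 eclipsed, Br–Et eclipsed, CH2Cl–CN eclipsed; 1.7 + 2.7 + 2.4 = 6.8 kcal/mol.
CH3 at 60° (staggered): Br–CH3 gauche, Br–Et gauche, CH2Cl–Et gauche, CH2Cl–CN gauche; 0.7 + 0.9 + 1.3 + 0.7 = 3.6 kcal/mol.
CH3 at 120° (eclipsed): H–CN eclipsed, Br–CH3 eclipsed, CH2Cl–Et eclipsed; 1.4 + 2.7 + 3.6 = 7.7 kcal/mol.
CH3 at 180° (staggered): Br–CH3 gauche, Br–CN gauche, CH2Cl–CH3 gauche, CH2Cl–Et gauche; 0.7 + 0.6 + 1.0 + 1.3 = 3.6 kcal/mol.
CH3 at 240° (eclipsed): H–Et eclipsed, Br–CN eclipsed, CH2Cl–CH3 eclipsed; 2.0 + 2.1 + 3.3 = 7.4 kcal/mol.
CH3 at 300° (staggered): Br–Et gauche, Br–CN gauche, CH2Cl–CH3 gauche, CH2Cl–CN gauche; 0.9 + 0.6 + 1.0 + 0.7 = 3.2 kcal/mol.
The maximum (7.7 kcal/mol) occurs with CH3 at 120°.

120°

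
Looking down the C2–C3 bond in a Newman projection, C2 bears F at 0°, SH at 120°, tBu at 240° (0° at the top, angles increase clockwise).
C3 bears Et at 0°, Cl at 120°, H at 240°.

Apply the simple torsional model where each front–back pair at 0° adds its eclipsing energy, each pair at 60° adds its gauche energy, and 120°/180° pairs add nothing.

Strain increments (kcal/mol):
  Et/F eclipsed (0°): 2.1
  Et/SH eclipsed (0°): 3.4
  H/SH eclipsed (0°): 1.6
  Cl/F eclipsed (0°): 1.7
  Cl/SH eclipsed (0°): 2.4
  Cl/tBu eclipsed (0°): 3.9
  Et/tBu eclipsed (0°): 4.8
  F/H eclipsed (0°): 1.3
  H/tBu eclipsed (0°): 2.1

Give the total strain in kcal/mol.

6.6 kcal/mol

This conformer (eclipsed): F(0°)/Et(0°) eclipsed 2.1; SH(120°)/Cl(120°) eclipsed 2.4; tBu(240°)/H(240°) eclipsed 2.1 → 6.6 kcal/mol.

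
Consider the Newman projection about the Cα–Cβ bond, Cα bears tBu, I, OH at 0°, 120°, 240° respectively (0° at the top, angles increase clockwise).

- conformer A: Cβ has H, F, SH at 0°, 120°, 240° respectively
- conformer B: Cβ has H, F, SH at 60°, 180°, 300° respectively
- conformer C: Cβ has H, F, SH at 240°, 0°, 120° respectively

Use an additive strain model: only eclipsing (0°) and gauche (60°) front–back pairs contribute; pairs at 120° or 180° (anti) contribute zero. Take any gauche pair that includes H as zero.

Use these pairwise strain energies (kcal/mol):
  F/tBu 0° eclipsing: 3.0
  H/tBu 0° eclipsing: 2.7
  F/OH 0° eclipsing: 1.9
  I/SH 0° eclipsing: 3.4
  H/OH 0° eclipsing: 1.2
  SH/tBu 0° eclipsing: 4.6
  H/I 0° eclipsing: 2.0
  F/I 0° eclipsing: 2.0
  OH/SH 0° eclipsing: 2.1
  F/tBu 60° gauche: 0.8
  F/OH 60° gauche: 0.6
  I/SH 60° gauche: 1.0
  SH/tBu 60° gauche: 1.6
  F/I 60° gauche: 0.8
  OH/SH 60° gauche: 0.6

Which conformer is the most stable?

A is eclipsed. tBu at 0° is eclipsed with H at 0° (2.7); I at 120° is eclipsed with F at 120° (2.0); OH at 240° is eclipsed with SH at 240° (2.1). Total 6.8 kcal/mol.
B is staggered. tBu at 0° is gauche with SH at 300° (1.6); I at 120° is gauche with F at 180° (0.8); OH at 240° is gauche with F at 180° (0.6); OH at 240° is gauche with SH at 300° (0.6). Total 3.6 kcal/mol.
C is eclipsed. tBu at 0° is eclipsed with F at 0° (3.0); I at 120° is eclipsed with SH at 120° (3.4); OH at 240° is eclipsed with H at 240° (1.2). Total 7.6 kcal/mol.
B has the lowest total (3.6 kcal/mol).

B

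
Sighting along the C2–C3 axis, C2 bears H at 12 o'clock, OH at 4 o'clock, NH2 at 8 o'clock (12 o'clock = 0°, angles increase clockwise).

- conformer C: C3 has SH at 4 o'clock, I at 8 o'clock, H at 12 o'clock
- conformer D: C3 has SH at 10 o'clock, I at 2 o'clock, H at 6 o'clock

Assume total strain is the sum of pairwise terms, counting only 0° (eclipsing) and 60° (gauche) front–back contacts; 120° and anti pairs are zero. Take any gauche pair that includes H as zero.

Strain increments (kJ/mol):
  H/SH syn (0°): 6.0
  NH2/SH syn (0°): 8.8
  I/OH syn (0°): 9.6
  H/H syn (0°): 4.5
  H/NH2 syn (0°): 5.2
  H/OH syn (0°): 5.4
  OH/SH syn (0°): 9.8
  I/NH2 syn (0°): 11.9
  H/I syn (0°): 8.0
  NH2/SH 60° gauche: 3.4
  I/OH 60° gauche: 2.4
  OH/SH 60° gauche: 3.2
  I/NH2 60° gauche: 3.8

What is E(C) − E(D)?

+20.4 kJ/mol

C is eclipsed. H at 0° is eclipsed with H at 0° (4.5); OH at 120° is eclipsed with SH at 120° (9.8); NH2 at 240° is eclipsed with I at 240° (11.9). Total 26.2 kJ/mol.
D is staggered. OH at 120° is gauche with I at 60° (2.4); NH2 at 240° is gauche with SH at 300° (3.4). Total 5.8 kJ/mol.
E(C) − E(D) = 26.2 − 5.8 = +20.4 kJ/mol.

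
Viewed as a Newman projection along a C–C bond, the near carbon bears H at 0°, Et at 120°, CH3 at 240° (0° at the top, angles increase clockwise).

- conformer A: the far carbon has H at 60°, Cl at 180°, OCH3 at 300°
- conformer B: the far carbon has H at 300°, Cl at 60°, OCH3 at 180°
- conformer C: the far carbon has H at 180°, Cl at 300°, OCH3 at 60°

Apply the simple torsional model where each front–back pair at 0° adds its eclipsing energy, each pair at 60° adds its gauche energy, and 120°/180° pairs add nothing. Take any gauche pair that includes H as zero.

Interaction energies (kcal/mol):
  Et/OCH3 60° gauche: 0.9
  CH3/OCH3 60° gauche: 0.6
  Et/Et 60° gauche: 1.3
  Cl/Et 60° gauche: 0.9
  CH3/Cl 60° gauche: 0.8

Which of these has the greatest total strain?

A (staggered): Et–Cl gauche, CH3–Cl gauche, CH3–OCH3 gauche; 0.9 + 0.8 + 0.6 = 2.3 kcal/mol.
B (staggered): Et–Cl gauche, Et–OCH3 gauche, CH3–OCH3 gauche; 0.9 + 0.9 + 0.6 = 2.4 kcal/mol.
C (staggered): Et–OCH3 gauche, CH3–Cl gauche; 0.9 + 0.8 = 1.7 kcal/mol.
B has the highest total (2.4 kcal/mol).

B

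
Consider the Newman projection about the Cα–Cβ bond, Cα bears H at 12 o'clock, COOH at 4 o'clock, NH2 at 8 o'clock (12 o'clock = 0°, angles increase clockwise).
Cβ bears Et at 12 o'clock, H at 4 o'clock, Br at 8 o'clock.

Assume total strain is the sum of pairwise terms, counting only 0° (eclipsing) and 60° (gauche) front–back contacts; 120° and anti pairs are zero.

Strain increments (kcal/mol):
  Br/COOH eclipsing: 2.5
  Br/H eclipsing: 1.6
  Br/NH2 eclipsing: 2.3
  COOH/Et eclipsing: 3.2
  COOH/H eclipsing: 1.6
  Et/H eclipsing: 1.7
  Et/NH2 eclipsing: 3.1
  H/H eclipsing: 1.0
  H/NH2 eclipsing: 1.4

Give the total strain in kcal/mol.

5.6 kcal/mol

This conformer (eclipsed): H(0°)/Et(0°) eclipsed 1.7; COOH(120°)/H(120°) eclipsed 1.6; NH2(240°)/Br(240°) eclipsed 2.3 → 5.6 kcal/mol.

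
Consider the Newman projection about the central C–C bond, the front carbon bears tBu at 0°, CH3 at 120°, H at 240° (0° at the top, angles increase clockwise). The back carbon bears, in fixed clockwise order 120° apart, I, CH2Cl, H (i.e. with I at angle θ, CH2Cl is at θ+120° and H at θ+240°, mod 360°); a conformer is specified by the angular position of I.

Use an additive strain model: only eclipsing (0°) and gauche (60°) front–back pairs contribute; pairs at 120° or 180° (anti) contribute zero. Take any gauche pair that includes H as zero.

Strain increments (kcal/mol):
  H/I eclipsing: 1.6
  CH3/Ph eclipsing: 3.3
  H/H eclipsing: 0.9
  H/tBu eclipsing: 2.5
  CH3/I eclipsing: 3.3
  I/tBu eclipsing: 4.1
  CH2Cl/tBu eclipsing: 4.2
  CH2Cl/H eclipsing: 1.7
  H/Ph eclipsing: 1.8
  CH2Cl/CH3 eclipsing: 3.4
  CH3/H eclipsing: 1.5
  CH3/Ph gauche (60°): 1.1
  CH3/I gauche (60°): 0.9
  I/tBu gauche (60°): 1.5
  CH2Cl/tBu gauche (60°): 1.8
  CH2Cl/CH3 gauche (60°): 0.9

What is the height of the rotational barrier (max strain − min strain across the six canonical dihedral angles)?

I at 0° is eclipsed. tBu at 0° is eclipsed with I at 0° (4.1); CH3 at 120° is eclipsed with CH2Cl at 120° (3.4); H at 240° is eclipsed with H at 240° (0.9). Total 8.4 kcal/mol.
I at 60° is staggered. tBu at 0° is gauche with I at 60° (1.5); CH3 at 120° is gauche with I at 60° (0.9); CH3 at 120° is gauche with CH2Cl at 180° (0.9). Total 3.3 kcal/mol.
I at 120° is eclipsed. tBu at 0° is eclipsed with H at 0° (2.5); CH3 at 120° is eclipsed with I at 120° (3.3); H at 240° is eclipsed with CH2Cl at 240° (1.7). Total 7.5 kcal/mol.
I at 180° is staggered. tBu at 0° is gauche with CH2Cl at 300° (1.8); CH3 at 120° is gauche with I at 180° (0.9). Total 2.7 kcal/mol.
I at 240° is eclipsed. tBu at 0° is eclipsed with CH2Cl at 0° (4.2); CH3 at 120° is eclipsed with H at 120° (1.5); H at 240° is eclipsed with I at 240° (1.6). Total 7.3 kcal/mol.
I at 300° is staggered. tBu at 0° is gauche with I at 300° (1.5); tBu at 0° is gauche with CH2Cl at 60° (1.8); CH3 at 120° is gauche with CH2Cl at 60° (0.9). Total 4.2 kcal/mol.
Max at 0° (8.4 kcal/mol), min at 180° (2.7 kcal/mol); barrier = 5.7 kcal/mol.

5.7 kcal/mol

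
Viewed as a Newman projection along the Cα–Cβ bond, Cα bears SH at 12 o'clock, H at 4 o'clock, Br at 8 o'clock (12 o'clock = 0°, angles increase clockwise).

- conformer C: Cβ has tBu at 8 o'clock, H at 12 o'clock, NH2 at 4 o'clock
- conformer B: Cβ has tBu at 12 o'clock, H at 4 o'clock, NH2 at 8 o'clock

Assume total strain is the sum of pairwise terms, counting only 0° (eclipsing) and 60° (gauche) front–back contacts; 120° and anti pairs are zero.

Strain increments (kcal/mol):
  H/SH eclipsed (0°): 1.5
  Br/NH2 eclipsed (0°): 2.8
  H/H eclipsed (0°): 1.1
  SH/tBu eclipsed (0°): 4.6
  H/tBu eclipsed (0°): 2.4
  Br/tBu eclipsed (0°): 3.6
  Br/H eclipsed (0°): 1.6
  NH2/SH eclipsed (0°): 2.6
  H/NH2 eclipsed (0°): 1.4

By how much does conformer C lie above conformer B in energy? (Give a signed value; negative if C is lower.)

C (eclipsed): SH(0°)/H(0°) eclipsed 1.5; H(120°)/NH2(120°) eclipsed 1.4; Br(240°)/tBu(240°) eclipsed 3.6 → 6.5 kcal/mol.
B (eclipsed): SH(0°)/tBu(0°) eclipsed 4.6; H(120°)/H(120°) eclipsed 1.1; Br(240°)/NH2(240°) eclipsed 2.8 → 8.5 kcal/mol.
E(C) − E(B) = 6.5 − 8.5 = -2.0 kcal/mol.

-2.0 kcal/mol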